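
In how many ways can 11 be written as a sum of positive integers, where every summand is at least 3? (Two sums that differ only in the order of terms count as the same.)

They are:
11
3 + 8
4 + 7
5 + 6
3 + 3 + 5
3 + 4 + 4

6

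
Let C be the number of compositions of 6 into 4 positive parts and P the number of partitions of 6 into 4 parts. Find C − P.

8

Ordered (compositions into 4 parts): C(5,3) = 10.
Unordered (partitions into 4 parts): 2.
Difference: 10 − 2 = 8.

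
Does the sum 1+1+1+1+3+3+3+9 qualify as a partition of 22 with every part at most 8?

The parts sum to 22, and the condition 'no summand exceeds 8' is violated.

No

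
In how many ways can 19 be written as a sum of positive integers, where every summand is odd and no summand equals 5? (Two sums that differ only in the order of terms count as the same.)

32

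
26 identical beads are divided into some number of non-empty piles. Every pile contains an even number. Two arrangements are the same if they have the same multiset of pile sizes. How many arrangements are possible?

101

There are 101 such partitions.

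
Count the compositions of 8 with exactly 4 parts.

A composition of 8 into 4 positive parts is chosen by placing 3 dividers among the 7 gaps between 8 units: C(7,3) = 35.

35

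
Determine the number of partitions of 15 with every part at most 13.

174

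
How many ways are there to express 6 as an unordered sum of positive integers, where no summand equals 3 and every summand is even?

3

Enumerating:
6
4, 2
2, 2, 2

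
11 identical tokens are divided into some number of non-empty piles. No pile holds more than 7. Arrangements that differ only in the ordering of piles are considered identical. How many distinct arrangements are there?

49

There are too many to list fully; the first 12 (by largest part) are:
4 + 7
1 + 3 + 7
2 + 2 + 7
1 + 1 + 2 + 7
1 + 1 + 1 + 1 + 7
5 + 6
1 + 4 + 6
2 + 3 + 6
1 + 1 + 3 + 6
1 + 2 + 2 + 6
1 + 1 + 1 + 2 + 6
1 + 1 + 1 + 1 + 1 + 6
…and 37 more, for 49 total.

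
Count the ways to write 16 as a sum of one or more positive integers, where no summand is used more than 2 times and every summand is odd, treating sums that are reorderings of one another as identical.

10

They are:
15 + 1
13 + 3
11 + 5
11 + 3 + 1 + 1
9 + 7
9 + 5 + 1 + 1
9 + 3 + 3 + 1
7 + 7 + 1 + 1
7 + 5 + 3 + 1
5 + 5 + 3 + 3
Counting gives 10.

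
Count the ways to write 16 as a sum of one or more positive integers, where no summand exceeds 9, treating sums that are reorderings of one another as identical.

201

There are 201 such partitions.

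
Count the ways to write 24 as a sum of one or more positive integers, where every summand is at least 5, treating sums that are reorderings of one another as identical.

26

There are too many to list fully; the first 12 (by largest part) are:
24
19, 5
18, 6
17, 7
16, 8
15, 9
14, 10
14, 5, 5
13, 11
13, 6, 5
12, 12
12, 7, 5
…and 14 more, for 26 total.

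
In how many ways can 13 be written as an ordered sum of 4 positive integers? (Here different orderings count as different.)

By stars and bars with positive parts, the count is C(12,3) = 220.

220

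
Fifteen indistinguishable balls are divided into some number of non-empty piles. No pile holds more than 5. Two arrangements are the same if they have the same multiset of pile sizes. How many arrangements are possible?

There are 84 such partitions.

84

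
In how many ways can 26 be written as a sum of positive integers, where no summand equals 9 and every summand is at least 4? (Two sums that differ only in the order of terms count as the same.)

58

There are too many to list fully; the first 12 (by largest part) are:
26
4, 22
5, 21
6, 20
7, 19
8, 18
4, 4, 18
4, 5, 17
10, 16
4, 6, 16
5, 5, 16
11, 15
…and 46 more, for 58 total.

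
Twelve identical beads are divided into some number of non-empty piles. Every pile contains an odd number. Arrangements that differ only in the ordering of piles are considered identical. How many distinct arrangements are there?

15

They are:
11 + 1
9 + 3
9 + 1 + 1 + 1
7 + 5
7 + 3 + 1 + 1
7 + 1 + 1 + 1 + 1 + 1
5 + 5 + 1 + 1
5 + 3 + 3 + 1
5 + 3 + 1 + 1 + 1 + 1
5 + 1 + 1 + 1 + 1 + 1 + 1 + 1
3 + 3 + 3 + 3
3 + 3 + 3 + 1 + 1 + 1
3 + 3 + 1 + 1 + 1 + 1 + 1 + 1
3 + 1 + 1 + 1 + 1 + 1 + 1 + 1 + 1 + 1
1 + 1 + 1 + 1 + 1 + 1 + 1 + 1 + 1 + 1 + 1 + 1
That's 15 in total.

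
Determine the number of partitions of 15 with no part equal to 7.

Enumerating by decreasing first part gives 154 partitions in all.

154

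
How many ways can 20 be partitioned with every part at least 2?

137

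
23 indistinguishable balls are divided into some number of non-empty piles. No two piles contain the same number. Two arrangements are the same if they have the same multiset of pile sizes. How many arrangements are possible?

Enumerating by decreasing first part gives 104 partitions in all.

104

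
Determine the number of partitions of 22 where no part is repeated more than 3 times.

Counting exhaustively, 484 partitions satisfy the conditions.

484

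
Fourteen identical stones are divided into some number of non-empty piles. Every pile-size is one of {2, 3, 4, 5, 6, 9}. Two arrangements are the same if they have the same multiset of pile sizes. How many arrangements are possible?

21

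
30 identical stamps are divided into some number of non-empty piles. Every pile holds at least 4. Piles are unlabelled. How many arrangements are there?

140

Systematic enumeration (by largest part, then next-largest, …) yields 140.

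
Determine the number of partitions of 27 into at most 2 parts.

14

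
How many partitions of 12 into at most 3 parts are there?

19

The partitions of 12 that satisfy the conditions:
12
1 + 11
2 + 10
1 + 1 + 10
3 + 9
1 + 2 + 9
4 + 8
1 + 3 + 8
2 + 2 + 8
5 + 7
1 + 4 + 7
2 + 3 + 7
6 + 6
1 + 5 + 6
2 + 4 + 6
3 + 3 + 6
2 + 5 + 5
3 + 4 + 5
4 + 4 + 4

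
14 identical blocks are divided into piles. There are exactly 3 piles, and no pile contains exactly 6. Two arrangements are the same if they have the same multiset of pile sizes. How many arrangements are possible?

Listing the qualifying partitions of 14:
1,1,12
1,2,11
1,3,10
2,2,10
1,4,9
2,3,9
1,5,8
2,4,8
3,3,8
2,5,7
3,4,7
4,5,5

12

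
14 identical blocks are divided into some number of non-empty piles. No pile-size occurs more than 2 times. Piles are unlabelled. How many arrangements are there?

57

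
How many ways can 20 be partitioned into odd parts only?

64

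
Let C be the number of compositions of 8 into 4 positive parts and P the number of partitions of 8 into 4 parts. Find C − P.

Compositions: C(7,3) = 35.
Partitions of 8 into exactly 4 parts: 5.
Difference: 35 − 5 = 30.

30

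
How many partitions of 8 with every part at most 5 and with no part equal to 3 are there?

The partitions of 8 that satisfy the conditions:
5, 2, 1
5, 1, 1, 1
4, 4
4, 2, 2
4, 2, 1, 1
4, 1, 1, 1, 1
2, 2, 2, 2
2, 2, 2, 1, 1
2, 2, 1, 1, 1, 1
2, 1, 1, 1, 1, 1, 1
1, 1, 1, 1, 1, 1, 1, 1

11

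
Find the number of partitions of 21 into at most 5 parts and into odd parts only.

A partial list (first 12 by largest part):
21
19+1+1
17+3+1
17+1+1+1+1
15+5+1
15+3+3
15+3+1+1+1
13+7+1
13+5+3
13+5+1+1+1
13+3+3+1+1
11+9+1
…and 19 more, for 31 total.

31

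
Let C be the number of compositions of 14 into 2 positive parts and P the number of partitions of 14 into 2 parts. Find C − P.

Compositions: C(13,1) = 13.
Unordered (partitions into 2 parts): 7.
Difference: 13 − 7 = 6.

6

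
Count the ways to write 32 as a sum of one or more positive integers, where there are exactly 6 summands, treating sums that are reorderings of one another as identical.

There are 709 such partitions.

709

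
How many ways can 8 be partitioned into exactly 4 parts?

They are:
1, 1, 1, 5
1, 1, 2, 4
1, 1, 3, 3
1, 2, 2, 3
2, 2, 2, 2

5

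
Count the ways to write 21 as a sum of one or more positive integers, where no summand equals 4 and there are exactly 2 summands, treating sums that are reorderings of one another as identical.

Listing the qualifying partitions of 21:
1, 20
2, 19
3, 18
5, 16
6, 15
7, 14
8, 13
9, 12
10, 11

9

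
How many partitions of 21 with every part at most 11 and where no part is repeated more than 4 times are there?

420

Systematic enumeration (by largest part, then next-largest, …) yields 420.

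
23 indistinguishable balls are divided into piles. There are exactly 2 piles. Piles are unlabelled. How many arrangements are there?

11

Listing the qualifying partitions of 23:
1,22
2,21
3,20
4,19
5,18
6,17
7,16
8,15
9,14
10,13
11,12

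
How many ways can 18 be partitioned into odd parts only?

46

A partial list (first 12 by largest part):
1, 17
3, 15
1, 1, 1, 15
5, 13
1, 1, 3, 13
1, 1, 1, 1, 1, 13
7, 11
1, 1, 5, 11
1, 3, 3, 11
1, 1, 1, 1, 3, 11
1, 1, 1, 1, 1, 1, 1, 11
9, 9
…and 34 more, for 46 total.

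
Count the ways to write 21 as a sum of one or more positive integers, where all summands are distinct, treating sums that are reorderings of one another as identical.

A full systematic count gives 76.

76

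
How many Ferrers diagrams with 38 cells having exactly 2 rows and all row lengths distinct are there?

18

They are:
37 + 1
36 + 2
35 + 3
34 + 4
33 + 5
32 + 6
31 + 7
30 + 8
29 + 9
28 + 10
27 + 11
26 + 12
25 + 13
24 + 14
23 + 15
22 + 16
21 + 17
20 + 18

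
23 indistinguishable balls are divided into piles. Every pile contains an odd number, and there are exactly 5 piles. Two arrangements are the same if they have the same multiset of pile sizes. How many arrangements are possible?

They are:
19 + 1 + 1 + 1 + 1
17 + 3 + 1 + 1 + 1
15 + 5 + 1 + 1 + 1
15 + 3 + 3 + 1 + 1
13 + 7 + 1 + 1 + 1
13 + 5 + 3 + 1 + 1
13 + 3 + 3 + 3 + 1
11 + 9 + 1 + 1 + 1
11 + 7 + 3 + 1 + 1
11 + 5 + 5 + 1 + 1
11 + 5 + 3 + 3 + 1
11 + 3 + 3 + 3 + 3
9 + 9 + 3 + 1 + 1
9 + 7 + 5 + 1 + 1
9 + 7 + 3 + 3 + 1
9 + 5 + 5 + 3 + 1
9 + 5 + 3 + 3 + 3
7 + 7 + 7 + 1 + 1
7 + 7 + 5 + 3 + 1
7 + 7 + 3 + 3 + 3
7 + 5 + 5 + 5 + 1
7 + 5 + 5 + 3 + 3
5 + 5 + 5 + 5 + 3

23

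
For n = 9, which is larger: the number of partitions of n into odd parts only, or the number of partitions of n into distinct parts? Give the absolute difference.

0

Partitions of 9 into odd parts only: 8.
Partitions of 9 into distinct parts: 8.
|8 − 8| = 0.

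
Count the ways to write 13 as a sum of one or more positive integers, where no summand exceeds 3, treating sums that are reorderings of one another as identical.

Listing the qualifying partitions of 13:
3, 3, 3, 3, 1
3, 3, 3, 2, 2
3, 3, 3, 2, 1, 1
3, 3, 3, 1, 1, 1, 1
3, 3, 2, 2, 2, 1
3, 3, 2, 2, 1, 1, 1
3, 3, 2, 1, 1, 1, 1, 1
3, 3, 1, 1, 1, 1, 1, 1, 1
3, 2, 2, 2, 2, 2
3, 2, 2, 2, 2, 1, 1
3, 2, 2, 2, 1, 1, 1, 1
3, 2, 2, 1, 1, 1, 1, 1, 1
3, 2, 1, 1, 1, 1, 1, 1, 1, 1
3, 1, 1, 1, 1, 1, 1, 1, 1, 1, 1
2, 2, 2, 2, 2, 2, 1
2, 2, 2, 2, 2, 1, 1, 1
2, 2, 2, 2, 1, 1, 1, 1, 1
2, 2, 2, 1, 1, 1, 1, 1, 1, 1
2, 2, 1, 1, 1, 1, 1, 1, 1, 1, 1
2, 1, 1, 1, 1, 1, 1, 1, 1, 1, 1, 1
1, 1, 1, 1, 1, 1, 1, 1, 1, 1, 1, 1, 1
That's 21 in total.

21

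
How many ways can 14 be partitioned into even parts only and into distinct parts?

They are:
14
12, 2
10, 4
8, 6
8, 4, 2
That's 5 in total.

5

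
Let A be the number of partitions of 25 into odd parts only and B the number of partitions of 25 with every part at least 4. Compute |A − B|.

Partitions of 25 into odd parts only: 142.
Partitions of 25 with every part at least 4: 57.
|142 − 57| = 85.

85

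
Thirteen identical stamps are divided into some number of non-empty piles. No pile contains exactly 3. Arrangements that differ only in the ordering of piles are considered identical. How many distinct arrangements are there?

59

There are too many to list fully; the first 12 (by largest part) are:
13
12 + 1
11 + 2
11 + 1 + 1
10 + 2 + 1
10 + 1 + 1 + 1
9 + 4
9 + 2 + 2
9 + 2 + 1 + 1
9 + 1 + 1 + 1 + 1
8 + 5
8 + 4 + 1
…and 47 more, for 59 total.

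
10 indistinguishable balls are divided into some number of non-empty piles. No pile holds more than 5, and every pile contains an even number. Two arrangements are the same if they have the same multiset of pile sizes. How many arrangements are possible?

Enumerating:
2,4,4
2,2,2,4
2,2,2,2,2

3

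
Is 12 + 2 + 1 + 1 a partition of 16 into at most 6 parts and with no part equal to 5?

Yes

The parts sum to 16, and the condition 'there are at most 6 summands' holds; the condition 'no summand equals 5' holds.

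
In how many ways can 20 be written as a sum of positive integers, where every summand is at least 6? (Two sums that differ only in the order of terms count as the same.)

They are:
20
14,6
13,7
12,8
11,9
10,10
8,6,6
7,7,6

8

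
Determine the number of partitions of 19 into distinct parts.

54

A partial list (first 12 by largest part):
19
18,1
17,2
16,3
16,2,1
15,4
15,3,1
14,5
14,4,1
14,3,2
13,6
13,5,1
…and 42 more, for 54 total.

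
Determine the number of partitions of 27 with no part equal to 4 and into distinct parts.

124

A full systematic count gives 124.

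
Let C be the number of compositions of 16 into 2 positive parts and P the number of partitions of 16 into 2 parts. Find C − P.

Compositions: C(15,1) = 15.
Partitions of 16 into exactly 2 parts: 8.
Difference: 15 − 8 = 7.

7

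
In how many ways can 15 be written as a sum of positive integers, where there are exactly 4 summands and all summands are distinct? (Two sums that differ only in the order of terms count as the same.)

6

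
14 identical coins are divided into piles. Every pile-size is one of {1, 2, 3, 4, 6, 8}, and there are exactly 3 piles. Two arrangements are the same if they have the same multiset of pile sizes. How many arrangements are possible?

4

They are:
8+4+2
8+3+3
6+6+2
6+4+4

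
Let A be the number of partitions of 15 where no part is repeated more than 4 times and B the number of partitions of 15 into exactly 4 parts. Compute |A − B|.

Partitions of 15 where no part is repeated more than 4 times: 127.
Partitions of 15 into exactly 4 parts: 27.
|127 − 27| = 100.

100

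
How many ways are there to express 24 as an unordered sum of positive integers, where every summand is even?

77

A full systematic count gives 77.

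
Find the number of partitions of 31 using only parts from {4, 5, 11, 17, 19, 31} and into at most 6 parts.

6

They are:
31
19, 4, 4, 4
17, 5, 5, 4
11, 11, 5, 4
11, 5, 5, 5, 5
11, 4, 4, 4, 4, 4
That's 6 in total.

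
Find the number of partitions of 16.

231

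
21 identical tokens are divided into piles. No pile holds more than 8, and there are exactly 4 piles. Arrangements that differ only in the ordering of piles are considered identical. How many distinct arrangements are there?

20

Listing the qualifying partitions of 21:
8+8+4+1
8+8+3+2
8+7+5+1
8+7+4+2
8+7+3+3
8+6+6+1
8+6+5+2
8+6+4+3
8+5+5+3
8+5+4+4
7+7+6+1
7+7+5+2
7+7+4+3
7+6+6+2
7+6+5+3
7+6+4+4
7+5+5+4
6+6+6+3
6+6+5+4
6+5+5+5
Counting gives 20.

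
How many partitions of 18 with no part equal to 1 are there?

88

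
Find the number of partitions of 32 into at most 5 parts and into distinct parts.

Enumerating by decreasing first part gives 341 partitions in all.

341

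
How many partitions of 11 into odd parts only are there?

Listing the qualifying partitions of 11:
11
9, 1, 1
7, 3, 1
7, 1, 1, 1, 1
5, 5, 1
5, 3, 3
5, 3, 1, 1, 1
5, 1, 1, 1, 1, 1, 1
3, 3, 3, 1, 1
3, 3, 1, 1, 1, 1, 1
3, 1, 1, 1, 1, 1, 1, 1, 1
1, 1, 1, 1, 1, 1, 1, 1, 1, 1, 1
That's 12 in total.

12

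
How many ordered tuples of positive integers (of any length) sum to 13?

The number of compositions of n is 2^(n−1); here 2^12 = 4096.

4096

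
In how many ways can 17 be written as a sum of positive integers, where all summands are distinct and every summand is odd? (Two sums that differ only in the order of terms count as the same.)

The partitions of 17 that satisfy the conditions:
17
13, 3, 1
11, 5, 1
9, 7, 1
9, 5, 3
Counting gives 5.

5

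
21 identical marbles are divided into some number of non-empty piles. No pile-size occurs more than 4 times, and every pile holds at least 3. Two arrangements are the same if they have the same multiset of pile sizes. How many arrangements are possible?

58

There are too many to list fully; the first 12 (by largest part) are:
21
18, 3
17, 4
16, 5
15, 6
15, 3, 3
14, 7
14, 4, 3
13, 8
13, 5, 3
13, 4, 4
12, 9
…and 46 more, for 58 total.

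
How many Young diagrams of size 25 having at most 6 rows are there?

612

There are 612 such partitions.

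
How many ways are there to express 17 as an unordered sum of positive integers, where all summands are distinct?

38

A partial list (first 12 by largest part):
17
16 + 1
15 + 2
14 + 3
14 + 2 + 1
13 + 4
13 + 3 + 1
12 + 5
12 + 4 + 1
12 + 3 + 2
11 + 6
11 + 5 + 1
…and 26 more, for 38 total.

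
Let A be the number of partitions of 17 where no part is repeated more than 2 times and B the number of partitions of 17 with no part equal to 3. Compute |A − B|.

Partitions of 17 where no part is repeated more than 2 times: 108.
Partitions of 17 with no part equal to 3: 162.
|108 − 162| = 54.

54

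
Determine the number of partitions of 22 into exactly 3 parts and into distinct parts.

30

There are too many to list fully; the first 12 (by largest part) are:
1 + 2 + 19
1 + 3 + 18
1 + 4 + 17
2 + 3 + 17
1 + 5 + 16
2 + 4 + 16
1 + 6 + 15
2 + 5 + 15
3 + 4 + 15
1 + 7 + 14
2 + 6 + 14
3 + 5 + 14
…and 18 more, for 30 total.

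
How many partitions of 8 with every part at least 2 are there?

Listing the qualifying partitions of 8:
8
2+6
3+5
4+4
2+2+4
2+3+3
2+2+2+2

7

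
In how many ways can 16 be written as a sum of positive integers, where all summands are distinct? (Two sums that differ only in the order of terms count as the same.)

A partial list (first 12 by largest part):
16
15,1
14,2
13,3
13,2,1
12,4
12,3,1
11,5
11,4,1
11,3,2
10,6
10,5,1
…and 20 more, for 32 total.

32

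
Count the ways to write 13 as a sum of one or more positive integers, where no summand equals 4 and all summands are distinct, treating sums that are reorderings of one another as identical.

The partitions of 13 that satisfy the conditions:
13
12,1
11,2
10,3
10,2,1
9,3,1
8,5
8,3,2
7,6
7,5,1
7,3,2,1
6,5,2

12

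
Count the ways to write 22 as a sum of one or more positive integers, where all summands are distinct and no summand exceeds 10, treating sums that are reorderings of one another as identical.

There are too many to list fully; the first 12 (by largest part) are:
10+9+3
10+9+2+1
10+8+4
10+8+3+1
10+7+5
10+7+4+1
10+7+3+2
10+6+5+1
10+6+4+2
10+6+3+2+1
10+5+4+3
10+5+4+2+1
…and 23 more, for 35 total.

35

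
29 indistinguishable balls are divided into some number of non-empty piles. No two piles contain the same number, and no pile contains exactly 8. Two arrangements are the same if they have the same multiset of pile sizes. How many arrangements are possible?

Direct enumeration gives 195 partitions.

195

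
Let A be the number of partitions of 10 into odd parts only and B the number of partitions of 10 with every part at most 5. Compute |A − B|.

20

Partitions of 10 into odd parts only: 10.
Partitions of 10 with every part at most 5: 30.
|10 − 30| = 20.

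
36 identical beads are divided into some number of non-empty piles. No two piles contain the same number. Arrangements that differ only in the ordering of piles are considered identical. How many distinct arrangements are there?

There are 668 such partitions.

668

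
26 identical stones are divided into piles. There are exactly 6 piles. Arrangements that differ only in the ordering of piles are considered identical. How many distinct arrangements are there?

Direct enumeration gives 282 partitions.

282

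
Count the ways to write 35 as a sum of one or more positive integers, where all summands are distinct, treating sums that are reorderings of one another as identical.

585

Counting exhaustively, 585 partitions satisfy the conditions.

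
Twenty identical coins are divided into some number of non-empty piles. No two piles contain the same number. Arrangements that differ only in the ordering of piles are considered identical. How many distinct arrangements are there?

64

There are too many to list fully; the first 12 (by largest part) are:
20
19,1
18,2
17,3
17,2,1
16,4
16,3,1
15,5
15,4,1
15,3,2
14,6
14,5,1
…and 52 more, for 64 total.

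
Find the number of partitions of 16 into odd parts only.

32

There are too many to list fully; the first 12 (by largest part) are:
15, 1
13, 3
13, 1, 1, 1
11, 5
11, 3, 1, 1
11, 1, 1, 1, 1, 1
9, 7
9, 5, 1, 1
9, 3, 3, 1
9, 3, 1, 1, 1, 1
9, 1, 1, 1, 1, 1, 1, 1
7, 7, 1, 1
…and 20 more, for 32 total.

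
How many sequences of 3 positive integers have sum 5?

6

By stars and bars with positive parts, the count is C(4,2) = 6.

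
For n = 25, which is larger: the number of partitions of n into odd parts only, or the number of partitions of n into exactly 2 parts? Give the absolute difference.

130

Partitions of 25 into odd parts only: 142.
Partitions of 25 into exactly 2 parts: 12.
|142 − 12| = 130.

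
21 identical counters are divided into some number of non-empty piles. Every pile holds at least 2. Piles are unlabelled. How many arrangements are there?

165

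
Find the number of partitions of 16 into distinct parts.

A partial list (first 12 by largest part):
16
15, 1
14, 2
13, 3
13, 2, 1
12, 4
12, 3, 1
11, 5
11, 4, 1
11, 3, 2
10, 6
10, 5, 1
…and 20 more, for 32 total.

32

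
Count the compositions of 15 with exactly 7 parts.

3003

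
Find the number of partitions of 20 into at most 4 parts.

108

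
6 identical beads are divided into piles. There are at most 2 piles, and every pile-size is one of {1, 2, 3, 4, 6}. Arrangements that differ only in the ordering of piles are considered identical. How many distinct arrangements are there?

3

The partitions of 6 that satisfy the conditions:
6
4 + 2
3 + 3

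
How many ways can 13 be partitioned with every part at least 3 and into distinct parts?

6

Listing the qualifying partitions of 13:
13
10 + 3
9 + 4
8 + 5
7 + 6
6 + 4 + 3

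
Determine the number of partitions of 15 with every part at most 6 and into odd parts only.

13

They are:
5 + 5 + 5
5 + 5 + 3 + 1 + 1
5 + 5 + 1 + 1 + 1 + 1 + 1
5 + 3 + 3 + 3 + 1
5 + 3 + 3 + 1 + 1 + 1 + 1
5 + 3 + 1 + 1 + 1 + 1 + 1 + 1 + 1
5 + 1 + 1 + 1 + 1 + 1 + 1 + 1 + 1 + 1 + 1
3 + 3 + 3 + 3 + 3
3 + 3 + 3 + 3 + 1 + 1 + 1
3 + 3 + 3 + 1 + 1 + 1 + 1 + 1 + 1
3 + 3 + 1 + 1 + 1 + 1 + 1 + 1 + 1 + 1 + 1
3 + 1 + 1 + 1 + 1 + 1 + 1 + 1 + 1 + 1 + 1 + 1 + 1
1 + 1 + 1 + 1 + 1 + 1 + 1 + 1 + 1 + 1 + 1 + 1 + 1 + 1 + 1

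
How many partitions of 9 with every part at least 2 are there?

Listing the qualifying partitions of 9:
9
7 + 2
6 + 3
5 + 4
5 + 2 + 2
4 + 3 + 2
3 + 3 + 3
3 + 2 + 2 + 2
Counting gives 8.

8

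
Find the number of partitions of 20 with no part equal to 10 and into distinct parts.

55

A partial list (first 12 by largest part):
20
19, 1
18, 2
17, 3
17, 2, 1
16, 4
16, 3, 1
15, 5
15, 4, 1
15, 3, 2
14, 6
14, 5, 1
…and 43 more, for 55 total.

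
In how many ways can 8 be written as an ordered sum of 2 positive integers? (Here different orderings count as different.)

7

Equivalently, choose which 1 of the 7 gaps become plus signs: C(7,1) = 7.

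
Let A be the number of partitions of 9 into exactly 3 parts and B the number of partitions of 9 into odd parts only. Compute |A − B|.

1

Partitions of 9 into exactly 3 parts: 7.
Partitions of 9 into odd parts only: 8.
|7 − 8| = 1.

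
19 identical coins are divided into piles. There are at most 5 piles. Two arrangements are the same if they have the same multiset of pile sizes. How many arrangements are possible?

164

Enumerating by decreasing first part gives 164 partitions in all.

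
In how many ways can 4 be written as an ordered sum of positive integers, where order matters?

The number of compositions of n is 2^(n−1); here 2^3 = 8.

8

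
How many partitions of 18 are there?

385

Counting exhaustively, 385 partitions satisfy the conditions.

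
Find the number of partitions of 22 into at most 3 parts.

52

There are too many to list fully; the first 12 (by largest part) are:
22
1, 21
2, 20
1, 1, 20
3, 19
1, 2, 19
4, 18
1, 3, 18
2, 2, 18
5, 17
1, 4, 17
2, 3, 17
…and 40 more, for 52 total.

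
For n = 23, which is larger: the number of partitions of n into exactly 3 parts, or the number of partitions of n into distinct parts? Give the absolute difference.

Partitions of 23 into exactly 3 parts: 44.
Partitions of 23 into distinct parts: 104.
|44 − 104| = 60.

60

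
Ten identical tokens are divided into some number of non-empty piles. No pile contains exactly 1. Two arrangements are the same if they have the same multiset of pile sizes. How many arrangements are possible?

12

The partitions of 10 that satisfy the conditions:
10
8+2
7+3
6+4
6+2+2
5+5
5+3+2
4+4+2
4+3+3
4+2+2+2
3+3+2+2
2+2+2+2+2
That's 12 in total.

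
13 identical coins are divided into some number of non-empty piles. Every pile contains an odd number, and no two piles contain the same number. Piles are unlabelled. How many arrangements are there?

3

The partitions of 13 that satisfy the conditions:
13
9,3,1
7,5,1
Counting gives 3.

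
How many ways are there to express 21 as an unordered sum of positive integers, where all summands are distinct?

Enumerating by decreasing first part gives 76 partitions in all.

76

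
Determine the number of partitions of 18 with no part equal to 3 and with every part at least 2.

There are too many to list fully; the first 12 (by largest part) are:
18
16+2
14+4
14+2+2
13+5
12+6
12+4+2
12+2+2+2
11+7
11+5+2
10+8
10+6+2
…and 35 more, for 47 total.

47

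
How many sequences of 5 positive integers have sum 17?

Equivalently, choose which 4 of the 16 gaps become plus signs: C(16,4) = 1820.

1820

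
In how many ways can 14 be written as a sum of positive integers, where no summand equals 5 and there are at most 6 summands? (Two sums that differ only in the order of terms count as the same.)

67

There are too many to list fully; the first 12 (by largest part) are:
14
13 + 1
12 + 2
12 + 1 + 1
11 + 3
11 + 2 + 1
11 + 1 + 1 + 1
10 + 4
10 + 3 + 1
10 + 2 + 2
10 + 2 + 1 + 1
10 + 1 + 1 + 1 + 1
…and 55 more, for 67 total.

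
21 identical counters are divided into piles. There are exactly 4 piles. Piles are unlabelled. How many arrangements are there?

72

Direct enumeration gives 72 partitions.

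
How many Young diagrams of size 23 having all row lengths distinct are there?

104

Direct enumeration gives 104 partitions.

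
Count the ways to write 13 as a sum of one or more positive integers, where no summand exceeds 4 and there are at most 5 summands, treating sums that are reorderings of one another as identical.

9

Listing the qualifying partitions of 13:
4+4+4+1
4+4+3+2
4+4+3+1+1
4+4+2+2+1
4+3+3+3
4+3+3+2+1
4+3+2+2+2
3+3+3+3+1
3+3+3+2+2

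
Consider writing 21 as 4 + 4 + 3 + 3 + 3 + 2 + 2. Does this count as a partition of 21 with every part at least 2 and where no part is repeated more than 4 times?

The parts sum to 21, and the condition 'every summand is at least 2' holds; the condition 'no summand is used more than 4 times' holds.

Yes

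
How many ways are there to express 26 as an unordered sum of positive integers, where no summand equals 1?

478

Counting exhaustively, 478 partitions satisfy the conditions.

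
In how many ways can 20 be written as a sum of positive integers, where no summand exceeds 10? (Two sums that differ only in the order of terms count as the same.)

530

There are 530 such partitions.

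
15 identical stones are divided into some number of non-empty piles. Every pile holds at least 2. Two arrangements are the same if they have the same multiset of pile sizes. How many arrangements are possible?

41

There are too many to list fully; the first 12 (by largest part) are:
15
13, 2
12, 3
11, 4
11, 2, 2
10, 5
10, 3, 2
9, 6
9, 4, 2
9, 3, 3
9, 2, 2, 2
8, 7
…and 29 more, for 41 total.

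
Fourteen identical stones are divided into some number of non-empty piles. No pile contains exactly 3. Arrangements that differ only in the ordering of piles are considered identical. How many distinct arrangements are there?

Direct enumeration gives 79 partitions.

79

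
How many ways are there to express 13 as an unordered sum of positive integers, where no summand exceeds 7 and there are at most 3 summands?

Listing the qualifying partitions of 13:
7+6
7+5+1
7+4+2
7+3+3
6+6+1
6+5+2
6+4+3
5+5+3
5+4+4

9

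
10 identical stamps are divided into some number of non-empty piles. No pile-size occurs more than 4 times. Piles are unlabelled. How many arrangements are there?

34

A partial list (first 12 by largest part):
10
9+1
8+2
8+1+1
7+3
7+2+1
7+1+1+1
6+4
6+3+1
6+2+2
6+2+1+1
6+1+1+1+1
…and 22 more, for 34 total.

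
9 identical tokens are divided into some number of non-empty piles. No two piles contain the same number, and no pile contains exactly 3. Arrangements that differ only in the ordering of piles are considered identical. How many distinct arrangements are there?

5

The partitions of 9 that satisfy the conditions:
9
8,1
7,2
6,2,1
5,4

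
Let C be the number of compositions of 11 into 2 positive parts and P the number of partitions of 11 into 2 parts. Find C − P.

5

Compositions: C(10,1) = 10.
Unordered (partitions into 2 parts): 5.
Difference: 10 − 5 = 5.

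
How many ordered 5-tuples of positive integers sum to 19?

3060

Equivalently, choose which 4 of the 18 gaps become plus signs: C(18,4) = 3060.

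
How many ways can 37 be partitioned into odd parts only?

760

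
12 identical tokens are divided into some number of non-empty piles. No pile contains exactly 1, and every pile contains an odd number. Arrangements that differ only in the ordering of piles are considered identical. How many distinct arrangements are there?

3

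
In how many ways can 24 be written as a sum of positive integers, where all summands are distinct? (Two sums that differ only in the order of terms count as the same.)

122

A full systematic count gives 122.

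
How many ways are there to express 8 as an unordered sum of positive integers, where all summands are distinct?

6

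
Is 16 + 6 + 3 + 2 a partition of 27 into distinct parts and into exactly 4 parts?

The parts sum to 27, and the condition 'all summands are distinct' holds; the condition 'there are exactly 4 summands' holds.

Yes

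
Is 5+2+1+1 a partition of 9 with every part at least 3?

The parts sum to 9, and the condition 'every summand is at least 3' is violated.

No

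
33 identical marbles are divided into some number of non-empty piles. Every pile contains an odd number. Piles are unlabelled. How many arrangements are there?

448

There are 448 such partitions.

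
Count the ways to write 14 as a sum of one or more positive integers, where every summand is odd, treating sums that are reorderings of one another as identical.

Listing the qualifying partitions of 14:
13+1
11+3
11+1+1+1
9+5
9+3+1+1
9+1+1+1+1+1
7+7
7+5+1+1
7+3+3+1
7+3+1+1+1+1
7+1+1+1+1+1+1+1
5+5+3+1
5+5+1+1+1+1
5+3+3+3
5+3+3+1+1+1
5+3+1+1+1+1+1+1
5+1+1+1+1+1+1+1+1+1
3+3+3+3+1+1
3+3+3+1+1+1+1+1
3+3+1+1+1+1+1+1+1+1
3+1+1+1+1+1+1+1+1+1+1+1
1+1+1+1+1+1+1+1+1+1+1+1+1+1

22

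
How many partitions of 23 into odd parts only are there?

104

Counting exhaustively, 104 partitions satisfy the conditions.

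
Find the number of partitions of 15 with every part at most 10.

Systematic enumeration (by largest part, then next-largest, …) yields 164.

164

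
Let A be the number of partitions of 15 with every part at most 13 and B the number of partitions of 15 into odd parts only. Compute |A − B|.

Partitions of 15 with every part at most 13: 174.
Partitions of 15 into odd parts only: 27.
|174 − 27| = 147.

147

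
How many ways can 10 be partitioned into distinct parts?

Listing the qualifying partitions of 10:
10
9+1
8+2
7+3
7+2+1
6+4
6+3+1
5+4+1
5+3+2
4+3+2+1

10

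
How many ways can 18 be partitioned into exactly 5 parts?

57

A partial list (first 12 by largest part):
1 + 1 + 1 + 1 + 14
1 + 1 + 1 + 2 + 13
1 + 1 + 1 + 3 + 12
1 + 1 + 2 + 2 + 12
1 + 1 + 1 + 4 + 11
1 + 1 + 2 + 3 + 11
1 + 2 + 2 + 2 + 11
1 + 1 + 1 + 5 + 10
1 + 1 + 2 + 4 + 10
1 + 1 + 3 + 3 + 10
1 + 2 + 2 + 3 + 10
2 + 2 + 2 + 2 + 10
…and 45 more, for 57 total.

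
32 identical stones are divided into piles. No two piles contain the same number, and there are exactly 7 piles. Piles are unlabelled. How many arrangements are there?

Listing the qualifying partitions of 32:
11+6+5+4+3+2+1
10+7+5+4+3+2+1
9+8+5+4+3+2+1
9+7+6+4+3+2+1
8+7+6+5+3+2+1

5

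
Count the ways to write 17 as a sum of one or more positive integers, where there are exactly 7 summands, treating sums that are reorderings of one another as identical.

38

There are too many to list fully; the first 12 (by largest part) are:
11+1+1+1+1+1+1
10+2+1+1+1+1+1
9+3+1+1+1+1+1
9+2+2+1+1+1+1
8+4+1+1+1+1+1
8+3+2+1+1+1+1
8+2+2+2+1+1+1
7+5+1+1+1+1+1
7+4+2+1+1+1+1
7+3+3+1+1+1+1
7+3+2+2+1+1+1
7+2+2+2+2+1+1
…and 26 more, for 38 total.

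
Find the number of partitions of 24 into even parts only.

77

Enumerating by decreasing first part gives 77 partitions in all.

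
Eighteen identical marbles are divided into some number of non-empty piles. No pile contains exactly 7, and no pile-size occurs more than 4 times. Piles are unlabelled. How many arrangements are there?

A full systematic count gives 218.

218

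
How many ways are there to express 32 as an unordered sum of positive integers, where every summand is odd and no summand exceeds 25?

Counting exhaustively, 384 partitions satisfy the conditions.

384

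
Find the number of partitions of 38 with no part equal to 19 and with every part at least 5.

226

Enumerating by decreasing first part gives 226 partitions in all.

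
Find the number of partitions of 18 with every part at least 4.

16

Enumerating:
18
14,4
13,5
12,6
11,7
10,8
10,4,4
9,9
9,5,4
8,6,4
8,5,5
7,7,4
7,6,5
6,6,6
6,4,4,4
5,5,4,4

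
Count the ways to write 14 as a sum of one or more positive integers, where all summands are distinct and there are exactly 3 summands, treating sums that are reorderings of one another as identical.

10

Enumerating:
11+2+1
10+3+1
9+4+1
9+3+2
8+5+1
8+4+2
7+6+1
7+5+2
7+4+3
6+5+3
That's 10 in total.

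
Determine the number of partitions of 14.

There are 135 such partitions.

135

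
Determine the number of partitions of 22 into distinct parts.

89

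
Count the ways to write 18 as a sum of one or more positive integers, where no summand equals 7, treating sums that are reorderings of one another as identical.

Systematic enumeration (by largest part, then next-largest, …) yields 329.

329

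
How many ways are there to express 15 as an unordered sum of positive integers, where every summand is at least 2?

A partial list (first 12 by largest part):
15
13 + 2
12 + 3
11 + 4
11 + 2 + 2
10 + 5
10 + 3 + 2
9 + 6
9 + 4 + 2
9 + 3 + 3
9 + 2 + 2 + 2
8 + 7
…and 29 more, for 41 total.

41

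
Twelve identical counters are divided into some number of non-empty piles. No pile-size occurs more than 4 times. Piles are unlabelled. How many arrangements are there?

There are too many to list fully; the first 12 (by largest part) are:
12
11, 1
10, 2
10, 1, 1
9, 3
9, 2, 1
9, 1, 1, 1
8, 4
8, 3, 1
8, 2, 2
8, 2, 1, 1
8, 1, 1, 1, 1
…and 48 more, for 60 total.

60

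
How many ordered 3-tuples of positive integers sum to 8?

21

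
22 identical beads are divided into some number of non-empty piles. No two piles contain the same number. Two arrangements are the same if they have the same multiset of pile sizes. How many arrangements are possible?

Enumerating by decreasing first part gives 89 partitions in all.

89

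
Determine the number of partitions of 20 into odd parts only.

64

There are too many to list fully; the first 12 (by largest part) are:
1 + 19
3 + 17
1 + 1 + 1 + 17
5 + 15
1 + 1 + 3 + 15
1 + 1 + 1 + 1 + 1 + 15
7 + 13
1 + 1 + 5 + 13
1 + 3 + 3 + 13
1 + 1 + 1 + 1 + 3 + 13
1 + 1 + 1 + 1 + 1 + 1 + 1 + 13
9 + 11
…and 52 more, for 64 total.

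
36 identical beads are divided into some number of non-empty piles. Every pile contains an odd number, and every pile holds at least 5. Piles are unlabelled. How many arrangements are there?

25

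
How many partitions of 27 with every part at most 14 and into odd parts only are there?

153

Enumerating by decreasing first part gives 153 partitions in all.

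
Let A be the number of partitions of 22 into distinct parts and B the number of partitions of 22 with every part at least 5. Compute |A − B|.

Partitions of 22 into distinct parts: 89.
Partitions of 22 with every part at least 5: 18.
|89 − 18| = 71.

71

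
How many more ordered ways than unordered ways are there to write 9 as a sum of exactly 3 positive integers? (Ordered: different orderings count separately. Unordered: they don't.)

Compositions: C(8,2) = 28.
Partitions of 9 into exactly 3 parts: 7.
Difference: 28 − 7 = 21.

21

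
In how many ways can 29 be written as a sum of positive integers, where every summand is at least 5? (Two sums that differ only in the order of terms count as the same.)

A partial list (first 12 by largest part):
29
24,5
23,6
22,7
21,8
20,9
19,10
19,5,5
18,11
18,6,5
17,12
17,7,5
…and 46 more, for 58 total.

58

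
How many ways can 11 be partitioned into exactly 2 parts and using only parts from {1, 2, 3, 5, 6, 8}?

Enumerating:
8 + 3
6 + 5

2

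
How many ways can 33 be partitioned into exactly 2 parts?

16

Enumerating:
32 + 1
31 + 2
30 + 3
29 + 4
28 + 5
27 + 6
26 + 7
25 + 8
24 + 9
23 + 10
22 + 11
21 + 12
20 + 13
19 + 14
18 + 15
17 + 16
That's 16 in total.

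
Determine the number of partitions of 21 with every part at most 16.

780

A full systematic count gives 780.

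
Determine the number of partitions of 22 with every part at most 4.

136

Enumerating by decreasing first part gives 136 partitions in all.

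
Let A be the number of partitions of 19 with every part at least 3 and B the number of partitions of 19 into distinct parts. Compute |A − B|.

15

Partitions of 19 with every part at least 3: 39.
Partitions of 19 into distinct parts: 54.
|39 − 54| = 15.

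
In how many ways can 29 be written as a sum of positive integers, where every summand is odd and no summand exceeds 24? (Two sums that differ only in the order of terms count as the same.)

Enumerating by decreasing first part gives 252 partitions in all.

252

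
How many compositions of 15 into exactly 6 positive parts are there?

2002

Place 5 bars in the 14 internal gaps of a row of 15 dots: C(14,5) = 2002.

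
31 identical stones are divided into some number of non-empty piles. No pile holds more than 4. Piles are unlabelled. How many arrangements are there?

321

A full systematic count gives 321.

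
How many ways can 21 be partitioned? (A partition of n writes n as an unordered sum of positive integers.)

Direct enumeration gives 792 partitions.

792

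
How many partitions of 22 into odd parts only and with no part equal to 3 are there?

35

There are too many to list fully; the first 12 (by largest part) are:
21+1
19+1+1+1
17+5
17+1+1+1+1+1
15+7
15+5+1+1
15+1+1+1+1+1+1+1
13+9
13+7+1+1
13+5+1+1+1+1
13+1+1+1+1+1+1+1+1+1
11+11
…and 23 more, for 35 total.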